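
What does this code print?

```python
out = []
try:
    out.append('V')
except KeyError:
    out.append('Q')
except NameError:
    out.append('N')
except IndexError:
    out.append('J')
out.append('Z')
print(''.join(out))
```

Execution trace: 'V' (try body, no exception) → 'Z' (after the try/except). Output: VZ

Answer: VZ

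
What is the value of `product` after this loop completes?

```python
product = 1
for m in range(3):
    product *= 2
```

2^3 = 8
`product` takes the values: 1 → 2 → 4 → 8

Answer: 8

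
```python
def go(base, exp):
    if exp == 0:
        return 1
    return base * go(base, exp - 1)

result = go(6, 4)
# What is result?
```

go(6, 4) = 6 * 6 * 6 * 6 = 1296

Answer: 1296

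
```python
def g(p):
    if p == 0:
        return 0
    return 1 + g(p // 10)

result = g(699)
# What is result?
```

Count of digits of 699: 3

Answer: 3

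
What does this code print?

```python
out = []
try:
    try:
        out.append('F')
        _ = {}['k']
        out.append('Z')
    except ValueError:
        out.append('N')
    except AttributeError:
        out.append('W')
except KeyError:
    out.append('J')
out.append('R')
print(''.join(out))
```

Execution trace: 'F' (try body) → 'J' (outer except KeyError) → 'R' (after the try/except). Output: FJR

Answer: FJR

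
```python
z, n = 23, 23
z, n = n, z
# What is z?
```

Trace:
`z, n = 23, 23` → z = 23; n = 23
`z, n = n, z` → z = 23; n = 23
So z = 23

Answer: 23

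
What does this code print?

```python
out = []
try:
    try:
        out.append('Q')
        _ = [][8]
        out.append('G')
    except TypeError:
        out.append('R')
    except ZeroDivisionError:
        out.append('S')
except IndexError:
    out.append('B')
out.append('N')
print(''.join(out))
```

Execution trace: 'Q' (try body) → 'B' (outer except IndexError) → 'N' (after the try/except). Output: QBN

Answer: QBN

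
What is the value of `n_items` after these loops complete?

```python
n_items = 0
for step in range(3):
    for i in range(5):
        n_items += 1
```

3 * 5 = 15
`n_items` takes the values: 0 → 1 → 2 → 3 → 4 → 5 → 6 → 7 → 8 → 9 → 10 → 11 → 12 → 13 → 14 → 15

Answer: 15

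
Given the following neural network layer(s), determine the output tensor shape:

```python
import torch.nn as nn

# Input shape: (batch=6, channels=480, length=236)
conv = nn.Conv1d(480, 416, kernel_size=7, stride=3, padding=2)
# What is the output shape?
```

Input: (6, 480, 236) -> Output: (6, 416, 78)

Answer: (6, 416, 78)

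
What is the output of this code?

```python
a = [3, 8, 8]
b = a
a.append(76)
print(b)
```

Key concept: basic list aliasing.
Step by step:
`a = [3, 8, 8]` → a = [3, 8, 8]
`b = a` → b = [3, 8, 8] (same object as a)
`a.append(76)` → a = [3, 8, 8, 76] (same object as b); b = [3, 8, 8, 76] (same object as a)
`print(b)` → prints [3, 8, 8, 76]

Answer: [3, 8, 8, 76]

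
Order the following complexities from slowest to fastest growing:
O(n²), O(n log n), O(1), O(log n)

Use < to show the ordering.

Ordered by growth rate: O(1) < O(log n) < O(n log n) < O(n²)

Answer: O(1) < O(log n) < O(n log n) < O(n²)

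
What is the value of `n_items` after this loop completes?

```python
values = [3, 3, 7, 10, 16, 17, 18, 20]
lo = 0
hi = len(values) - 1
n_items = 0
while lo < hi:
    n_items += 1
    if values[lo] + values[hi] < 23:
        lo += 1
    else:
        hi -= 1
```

Steps to find pair summing to 23
`n_items` takes the values: 0 → 1 → 2 → 3 → 4 → 5 → 6 → 7

Answer: 7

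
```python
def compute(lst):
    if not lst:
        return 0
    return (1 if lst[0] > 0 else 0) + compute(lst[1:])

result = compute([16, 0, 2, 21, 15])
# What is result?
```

Count of positive elements in [16, 0, 2, 21, 15] = 4

Answer: 4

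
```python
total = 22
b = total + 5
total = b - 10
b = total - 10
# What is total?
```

Trace:
`total = 22` → total = 22
`b = total + 5` → b = 27
`total = b - 10` → total = 17
`b = total - 10` → b = 7
So total = 17

Answer: 17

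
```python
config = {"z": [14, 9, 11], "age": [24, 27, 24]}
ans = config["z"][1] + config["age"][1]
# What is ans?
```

Trace:
`config = {"z": [14, 9, 11], "age": [24, 27, 24]}` → config = {'z': [14, 9, 11], 'age': [24, 27, 24]}
`ans = config["z"][1] + config["age"][1]` → ans = 36
So ans = 36

Answer: 36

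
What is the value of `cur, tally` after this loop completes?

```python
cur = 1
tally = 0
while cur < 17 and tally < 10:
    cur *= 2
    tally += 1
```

Double until >= 17 or 10 iterations
`cur, tally` takes the values: (1, 0) → (2, 0) → (2, 1) → (4, 1) → (4, 2) → (8, 2) → (8, 3) → (16, 3) → (16, 4) → (32, 4) → (32, 5)

Answer: 32, 5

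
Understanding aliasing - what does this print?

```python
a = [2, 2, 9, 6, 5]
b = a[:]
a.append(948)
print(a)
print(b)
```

Key concept: slice [:] creates copy.
Step by step:
`a = [2, 2, 9, 6, 5]` → a = [2, 2, 9, 6, 5]
`b = a[:]` → b = [2, 2, 9, 6, 5]
`a.append(948)` → a = [2, 2, 9, 6, 5, 948]
`print(a)` → prints [2, 2, 9, 6, 5, 948]
`print(b)` → prints [2, 2, 9, 6, 5]

Answer:
[2, 2, 9, 6, 5, 948]
[2, 2, 9, 6, 5]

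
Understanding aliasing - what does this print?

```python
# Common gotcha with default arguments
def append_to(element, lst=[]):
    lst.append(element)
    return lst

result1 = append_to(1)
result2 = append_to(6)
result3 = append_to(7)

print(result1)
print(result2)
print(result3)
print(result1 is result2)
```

Key concept: mutable default argument gotcha.
Step by step:
`result1 = append_to(1)` → result1 = [1]
`result2 = append_to(6)` → result1 = [1, 6] (same object as result2); result2 = [1, 6] (same object as result1)
`result3 = append_to(7)` → result1 = [1, 6, 7] (same object as result2, result3); result2 = [1, 6, 7] (same object as result1, result3); result3 = [1, 6, 7] (same object as result1, result2)
`print(result1)` → prints [1, 6, 7]
`print(result2)` → prints [1, 6, 7]
`print(result3)` → prints [1, 6, 7]
`print(result1 is result2)` → prints True

Answer:
[1, 6, 7]
[1, 6, 7]
[1, 6, 7]
True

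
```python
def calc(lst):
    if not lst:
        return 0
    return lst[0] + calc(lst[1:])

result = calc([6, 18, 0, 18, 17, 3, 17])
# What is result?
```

6 + 18 + 0 + 18 + 17 + 3 + 17 + 0 = 79

Answer: 79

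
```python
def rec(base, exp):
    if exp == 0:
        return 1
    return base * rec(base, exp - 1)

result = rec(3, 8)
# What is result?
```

rec(3, 8) = 3 * 3 * 3 * 3 * 3 * 3 * 3 * 3 = 6561

Answer: 6561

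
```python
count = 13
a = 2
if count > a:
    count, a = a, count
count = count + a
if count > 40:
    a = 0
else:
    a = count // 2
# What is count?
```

Trace:
`count = 13` → count = 13
`a = 2` → a = 2
`if count > a: ...` → count > a is True → count = 2; a = 13
`count = count + a` → count = 15
`if count > 40: ...` → count > 40 is False, take else branch → a = 7
So count = 15

Answer: 15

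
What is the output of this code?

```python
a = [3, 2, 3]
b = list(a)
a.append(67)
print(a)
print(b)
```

Key concept: list() constructor creates copy.
Step by step:
`a = [3, 2, 3]` → a = [3, 2, 3]
`b = list(a)` → b = [3, 2, 3]
`a.append(67)` → a = [3, 2, 3, 67]
`print(a)` → prints [3, 2, 3, 67]
`print(b)` → prints [3, 2, 3]

Answer:
[3, 2, 3, 67]
[3, 2, 3]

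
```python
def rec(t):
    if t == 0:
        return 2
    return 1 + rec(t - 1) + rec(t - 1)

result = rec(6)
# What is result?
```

rec(t) = 1 + 2·rec(t-1), rec(0)=2. Closed form: (2+1)·2^6 - 1 = 191.

Answer: 191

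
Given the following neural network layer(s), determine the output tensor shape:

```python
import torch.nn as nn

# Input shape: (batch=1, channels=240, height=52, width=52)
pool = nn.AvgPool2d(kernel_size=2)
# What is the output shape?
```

Input: (1, 240, 52, 52) -> Output: (1, 240, 26, 26)

Answer: (1, 240, 26, 26)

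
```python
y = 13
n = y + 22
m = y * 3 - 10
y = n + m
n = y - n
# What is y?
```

Trace:
`y = 13` → y = 13
`n = y + 22` → n = 35
`m = y * 3 - 10` → m = 29
`y = n + m` → y = 64
`n = y - n` → n = 29
So y = 64

Answer: 64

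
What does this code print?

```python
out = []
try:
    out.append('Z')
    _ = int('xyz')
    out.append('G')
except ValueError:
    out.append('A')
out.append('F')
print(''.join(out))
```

Execution trace: 'Z' (try body) → 'A' (except ValueError) → 'F' (after the try/except). Output: ZAF

Answer: ZAF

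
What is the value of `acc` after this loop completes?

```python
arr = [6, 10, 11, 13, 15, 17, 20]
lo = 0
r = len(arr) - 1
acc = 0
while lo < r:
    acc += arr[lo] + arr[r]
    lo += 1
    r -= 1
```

Sum of pairs from ends
`acc` takes the values: 0 → 26 → 53 → 79

Answer: 79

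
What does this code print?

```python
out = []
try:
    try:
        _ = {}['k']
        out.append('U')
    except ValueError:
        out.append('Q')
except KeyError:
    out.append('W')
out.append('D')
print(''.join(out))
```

Execution trace: 'W' (outer except KeyError) → 'D' (after the try/except). Output: WD

Answer: WD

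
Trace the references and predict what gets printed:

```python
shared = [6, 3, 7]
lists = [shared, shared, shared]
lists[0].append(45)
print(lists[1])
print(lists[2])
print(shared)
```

Key concept: list of same reference.
Step by step:
`shared = [6, 3, 7]` → shared = [6, 3, 7]
`lists = [shared, shared, shared]` → lists = [[6, 3, 7], [6, 3, 7], [6, 3, 7]]
`lists[0].append(45)` → shared = [6, 3, 7, 45]; lists = [[6, 3, 7, 45], [6, 3, 7, 45], [6, 3, 7, 45]]
`print(lists[1])` → prints [6, 3, 7, 45]
`print(lists[2])` → prints [6, 3, 7, 45]
`print(shared)` → prints [6, 3, 7, 45]

Answer:
[6, 3, 7, 45]
[6, 3, 7, 45]
[6, 3, 7, 45]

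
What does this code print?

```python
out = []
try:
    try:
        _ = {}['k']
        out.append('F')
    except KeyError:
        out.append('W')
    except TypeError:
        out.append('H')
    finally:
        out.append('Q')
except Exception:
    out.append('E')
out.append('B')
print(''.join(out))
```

Execution trace: 'W' (inner except KeyError) → 'Q' (inner finally) → 'B' (after the try/except). Output: WQB

Answer: WQB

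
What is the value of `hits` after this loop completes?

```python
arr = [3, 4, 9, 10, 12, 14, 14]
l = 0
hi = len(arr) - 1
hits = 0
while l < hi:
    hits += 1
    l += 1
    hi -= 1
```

Iterations until pointers meet (list length 7)
`hits` takes the values: 0 → 1 → 2 → 3

Answer: 3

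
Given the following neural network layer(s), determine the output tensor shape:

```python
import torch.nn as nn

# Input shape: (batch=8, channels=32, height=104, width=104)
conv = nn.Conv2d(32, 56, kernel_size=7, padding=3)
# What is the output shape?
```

Input: (8, 32, 104, 104) -> Output: (8, 56, 104, 104)

Answer: (8, 56, 104, 104)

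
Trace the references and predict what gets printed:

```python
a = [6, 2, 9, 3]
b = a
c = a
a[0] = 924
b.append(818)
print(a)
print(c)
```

Key concept: multiple aliases.
Step by step:
`a = [6, 2, 9, 3]` → a = [6, 2, 9, 3]
`b = a` → b = [6, 2, 9, 3] (same object as a)
`c = a` → c = [6, 2, 9, 3] (same object as a, b)
`a[0] = 924` → a = [924, 2, 9, 3] (same object as b, c); b = [924, 2, 9, 3] (same object as a, c); c = [924, 2, 9, 3] (same object as a, b)
`b.append(818)` → a = [924, 2, 9, 3, 818] (same object as b, c); b = [924, 2, 9, 3, 818] (same object as a, c); c = [924, 2, 9, 3, 818] (same object as a, b)
`print(a)` → prints [924, 2, 9, 3, 818]
`print(c)` → prints [924, 2, 9, 3, 818]

Answer:
[924, 2, 9, 3, 818]
[924, 2, 9, 3, 818]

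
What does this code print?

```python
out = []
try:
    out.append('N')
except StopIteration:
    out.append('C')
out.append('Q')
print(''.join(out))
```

Execution trace: 'N' (try body, no exception) → 'Q' (after the try/except). Output: NQ

Answer: NQ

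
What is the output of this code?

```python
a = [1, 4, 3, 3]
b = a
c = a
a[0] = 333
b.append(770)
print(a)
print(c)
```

Key concept: multiple aliases.
Step by step:
`a = [1, 4, 3, 3]` → a = [1, 4, 3, 3]
`b = a` → b = [1, 4, 3, 3] (same object as a)
`c = a` → c = [1, 4, 3, 3] (same object as a, b)
`a[0] = 333` → a = [333, 4, 3, 3] (same object as b, c); b = [333, 4, 3, 3] (same object as a, c); c = [333, 4, 3, 3] (same object as a, b)
`b.append(770)` → a = [333, 4, 3, 3, 770] (same object as b, c); b = [333, 4, 3, 3, 770] (same object as a, c); c = [333, 4, 3, 3, 770] (same object as a, b)
`print(a)` → prints [333, 4, 3, 3, 770]
`print(c)` → prints [333, 4, 3, 3, 770]

Answer:
[333, 4, 3, 3, 770]
[333, 4, 3, 3, 770]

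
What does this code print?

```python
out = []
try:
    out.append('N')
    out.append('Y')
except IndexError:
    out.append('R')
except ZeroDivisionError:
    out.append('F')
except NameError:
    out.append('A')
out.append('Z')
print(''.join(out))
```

Execution trace: 'N' (try body) → 'Y' (try body, no exception) → 'Z' (after the try/except). Output: NYZ

Answer: NYZ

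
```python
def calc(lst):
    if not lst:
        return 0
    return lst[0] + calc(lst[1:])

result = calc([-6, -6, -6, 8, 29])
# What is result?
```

(-6) + (-6) + (-6) + 8 + 29 + 0 = 19

Answer: 19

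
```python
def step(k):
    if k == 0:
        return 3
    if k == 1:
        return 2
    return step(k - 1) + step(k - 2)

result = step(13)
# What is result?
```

Build up from base cases: step(0)=3, step(1)=2, step(2)=5, step(3)=7, step(4)=12, step(5)=19, step(6)=31, ..., step(13)=898

Answer: 898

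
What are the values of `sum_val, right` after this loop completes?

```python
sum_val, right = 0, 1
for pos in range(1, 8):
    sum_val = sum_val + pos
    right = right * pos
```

Sum and factorial of 1 to 7
`sum_val, right` takes the values: (0, 1) → (1, 1) → (3, 1) → (3, 2) → (6, 2) → (6, 6) → (10, 6) → (10, 24) → (15, 24) → (15, 120) → (21, 120) → (21, 720) → (28, 720) → (28, 5040)

Answer: 28, 5040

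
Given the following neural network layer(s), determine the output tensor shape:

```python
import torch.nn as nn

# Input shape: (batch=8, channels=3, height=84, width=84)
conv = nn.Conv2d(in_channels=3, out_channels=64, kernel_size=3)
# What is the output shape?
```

Input: (8, 3, 84, 84) -> Output: (8, 64, 82, 82)

Answer: (8, 64, 82, 82)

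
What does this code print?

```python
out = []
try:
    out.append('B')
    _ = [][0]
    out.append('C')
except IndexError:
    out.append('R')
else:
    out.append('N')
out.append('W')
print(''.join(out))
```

Execution trace: 'B' (try body) → 'R' (except IndexError) → 'W' (after the try/except). Output: BRW

Answer: BRW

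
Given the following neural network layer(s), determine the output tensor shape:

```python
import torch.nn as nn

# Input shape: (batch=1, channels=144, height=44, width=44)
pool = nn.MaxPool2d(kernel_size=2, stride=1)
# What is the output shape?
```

Input: (1, 144, 44, 44) -> Output: (1, 144, 43, 43)

Answer: (1, 144, 43, 43)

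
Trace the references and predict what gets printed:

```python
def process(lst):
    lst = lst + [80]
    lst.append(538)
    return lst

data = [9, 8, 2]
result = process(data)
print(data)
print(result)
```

Key concept: rebinding parameter vs mutation.
Step by step:
`data = [9, 8, 2]` → data = [9, 8, 2]
`result = process(data)` → result = [9, 8, 2, 80, 538]
`print(data)` → prints [9, 8, 2]
`print(result)` → prints [9, 8, 2, 80, 538]

Answer:
[9, 8, 2]
[9, 8, 2, 80, 538]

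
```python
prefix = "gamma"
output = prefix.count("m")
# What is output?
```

Trace:
`prefix = "gamma"` → prefix = 'gamma'
`output = prefix.count("m")` → output = 2
So output = 2

Answer: 2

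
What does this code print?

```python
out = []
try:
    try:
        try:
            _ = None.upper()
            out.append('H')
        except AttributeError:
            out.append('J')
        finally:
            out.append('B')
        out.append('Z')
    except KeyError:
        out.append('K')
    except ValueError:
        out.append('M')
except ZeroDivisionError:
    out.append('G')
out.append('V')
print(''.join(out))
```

Execution trace: 'J' (inner except AttributeError) → 'B' (inner finally) → 'Z' (try body, no exception) → 'V' (after the try/except). Output: JBZV

Answer: JBZV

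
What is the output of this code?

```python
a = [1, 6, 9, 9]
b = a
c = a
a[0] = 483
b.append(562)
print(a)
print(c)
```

Key concept: multiple aliases.
Step by step:
`a = [1, 6, 9, 9]` → a = [1, 6, 9, 9]
`b = a` → b = [1, 6, 9, 9] (same object as a)
`c = a` → c = [1, 6, 9, 9] (same object as a, b)
`a[0] = 483` → a = [483, 6, 9, 9] (same object as b, c); b = [483, 6, 9, 9] (same object as a, c); c = [483, 6, 9, 9] (same object as a, b)
`b.append(562)` → a = [483, 6, 9, 9, 562] (same object as b, c); b = [483, 6, 9, 9, 562] (same object as a, c); c = [483, 6, 9, 9, 562] (same object as a, b)
`print(a)` → prints [483, 6, 9, 9, 562]
`print(c)` → prints [483, 6, 9, 9, 562]

Answer:
[483, 6, 9, 9, 562]
[483, 6, 9, 9, 562]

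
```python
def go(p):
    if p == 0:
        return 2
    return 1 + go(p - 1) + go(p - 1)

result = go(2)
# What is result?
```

go(p) = 1 + 2·go(p-1), go(0)=2. Closed form: (2+1)·2^2 - 1 = 11.

Answer: 11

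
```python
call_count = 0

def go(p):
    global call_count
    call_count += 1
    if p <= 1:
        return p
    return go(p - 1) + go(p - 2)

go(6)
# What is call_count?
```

Calls(p) = 1 + Calls(p-1) + Calls(p-2); Calls(0)=Calls(1)=1. For p=6 this gives 25.

Answer: 25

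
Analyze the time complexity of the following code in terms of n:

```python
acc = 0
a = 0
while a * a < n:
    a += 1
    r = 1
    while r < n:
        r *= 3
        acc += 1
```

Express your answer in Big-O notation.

Each loop level contributes: √n × log n. Multiplying the contributions gives O(√n log n).

Answer: O(√n log n)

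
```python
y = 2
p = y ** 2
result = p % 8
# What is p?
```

Trace:
`y = 2` → y = 2
`p = y ** 2` → p = 4
`result = p % 8` → result = 4
So p = 4

Answer: 4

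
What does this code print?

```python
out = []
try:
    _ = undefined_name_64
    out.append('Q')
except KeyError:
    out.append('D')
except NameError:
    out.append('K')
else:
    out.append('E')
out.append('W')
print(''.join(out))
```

Execution trace: 'K' (except NameError) → 'W' (after the try/except). Output: KW

Answer: KW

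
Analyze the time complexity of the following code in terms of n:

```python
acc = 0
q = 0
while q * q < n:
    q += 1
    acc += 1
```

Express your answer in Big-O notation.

Each loop level contributes: √n. Multiplying the contributions gives O(√n).

Answer: O(√n)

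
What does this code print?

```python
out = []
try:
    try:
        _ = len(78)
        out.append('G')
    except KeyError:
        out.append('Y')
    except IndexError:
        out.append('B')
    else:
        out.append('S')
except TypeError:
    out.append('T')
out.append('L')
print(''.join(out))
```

Execution trace: 'T' (outer except TypeError) → 'L' (after the try/except). Output: TL

Answer: TL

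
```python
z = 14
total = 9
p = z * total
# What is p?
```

Trace:
`z = 14` → z = 14
`total = 9` → total = 9
`p = z * total` → p = 126
So p = 126

Answer: 126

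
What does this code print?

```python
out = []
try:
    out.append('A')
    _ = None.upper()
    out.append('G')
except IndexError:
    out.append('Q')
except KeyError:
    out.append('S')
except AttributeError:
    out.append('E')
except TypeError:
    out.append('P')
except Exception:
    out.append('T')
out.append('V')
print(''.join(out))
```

Execution trace: 'A' (try body) → 'E' (except AttributeError) → 'V' (after the try/except). Output: AEV

Answer: AEV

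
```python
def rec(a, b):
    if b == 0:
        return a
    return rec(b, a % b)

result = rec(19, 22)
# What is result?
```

rec(19, 22) -> rec(22, 19) -> rec(19, 3) -> rec(3, 1) -> rec(1, 0) -> 1

Answer: 1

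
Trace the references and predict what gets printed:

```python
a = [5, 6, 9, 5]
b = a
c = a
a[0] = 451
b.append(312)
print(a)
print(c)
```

Key concept: multiple aliases.
Step by step:
`a = [5, 6, 9, 5]` → a = [5, 6, 9, 5]
`b = a` → b = [5, 6, 9, 5] (same object as a)
`c = a` → c = [5, 6, 9, 5] (same object as a, b)
`a[0] = 451` → a = [451, 6, 9, 5] (same object as b, c); b = [451, 6, 9, 5] (same object as a, c); c = [451, 6, 9, 5] (same object as a, b)
`b.append(312)` → a = [451, 6, 9, 5, 312] (same object as b, c); b = [451, 6, 9, 5, 312] (same object as a, c); c = [451, 6, 9, 5, 312] (same object as a, b)
`print(a)` → prints [451, 6, 9, 5, 312]
`print(c)` → prints [451, 6, 9, 5, 312]

Answer:
[451, 6, 9, 5, 312]
[451, 6, 9, 5, 312]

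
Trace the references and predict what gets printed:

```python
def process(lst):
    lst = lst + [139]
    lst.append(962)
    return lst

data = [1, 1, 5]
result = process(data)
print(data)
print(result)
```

Key concept: rebinding parameter vs mutation.
Step by step:
`data = [1, 1, 5]` → data = [1, 1, 5]
`result = process(data)` → result = [1, 1, 5, 139, 962]
`print(data)` → prints [1, 1, 5]
`print(result)` → prints [1, 1, 5, 139, 962]

Answer:
[1, 1, 5]
[1, 1, 5, 139, 962]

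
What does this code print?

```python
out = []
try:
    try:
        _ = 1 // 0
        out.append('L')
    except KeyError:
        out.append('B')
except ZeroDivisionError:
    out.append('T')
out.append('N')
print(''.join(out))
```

Execution trace: 'T' (outer except ZeroDivisionError) → 'N' (after the try/except). Output: TN

Answer: TN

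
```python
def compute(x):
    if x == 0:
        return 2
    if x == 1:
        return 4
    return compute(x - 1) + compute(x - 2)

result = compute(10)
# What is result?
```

Build up from base cases: compute(0)=2, compute(1)=4, compute(2)=6, compute(3)=10, compute(4)=16, compute(5)=26, compute(6)=42, ..., compute(10)=288

Answer: 288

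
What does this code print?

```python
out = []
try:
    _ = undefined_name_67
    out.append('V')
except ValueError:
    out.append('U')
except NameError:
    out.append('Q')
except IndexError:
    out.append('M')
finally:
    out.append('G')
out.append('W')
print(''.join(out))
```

Execution trace: 'Q' (except NameError) → 'G' (finally) → 'W' (after the try/except). Output: QGW

Answer: QGW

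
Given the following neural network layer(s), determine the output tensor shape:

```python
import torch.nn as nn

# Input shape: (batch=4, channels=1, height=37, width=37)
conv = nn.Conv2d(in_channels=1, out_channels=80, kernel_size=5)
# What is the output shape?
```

Input: (4, 1, 37, 37) -> Output: (4, 80, 33, 33)

Answer: (4, 80, 33, 33)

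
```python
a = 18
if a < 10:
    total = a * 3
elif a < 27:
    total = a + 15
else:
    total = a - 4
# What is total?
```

Trace:
`a = 18` → a = 18
`if a < 10: ...` → a < 10 is False, a < 27 is True → total = 33
So total = 33

Answer: 33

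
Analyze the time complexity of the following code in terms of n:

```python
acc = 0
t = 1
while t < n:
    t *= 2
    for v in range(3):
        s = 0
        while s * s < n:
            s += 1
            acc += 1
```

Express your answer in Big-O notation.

Each loop level contributes: log n × 1 × √n. Multiplying the contributions gives O(√n log n).

Answer: O(√n log n)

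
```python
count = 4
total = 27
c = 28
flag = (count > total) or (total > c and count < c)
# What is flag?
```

Trace:
`count = 4` → count = 4
`total = 27` → total = 27
`c = 28` → c = 28
`flag = (count > total) or (total > c and count < c)` → flag = False
So flag = False

Answer: False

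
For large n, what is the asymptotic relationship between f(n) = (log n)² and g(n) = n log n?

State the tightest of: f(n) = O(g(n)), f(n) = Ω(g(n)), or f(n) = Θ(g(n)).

(log n)² vs n log n: f(n) = O(g(n)) but not Ω(g(n)) — n log n grows strictly faster than (log n)².

Answer: f(n) = O(g(n)) but not Ω(g(n)) — n log n grows strictly faster than (log n)².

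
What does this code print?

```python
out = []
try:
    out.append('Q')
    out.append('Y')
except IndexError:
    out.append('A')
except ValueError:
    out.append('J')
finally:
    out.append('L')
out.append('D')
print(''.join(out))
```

Execution trace: 'Q' (try body) → 'Y' (try body, no exception) → 'L' (finally) → 'D' (after the try/except). Output: QYLD

Answer: QYLD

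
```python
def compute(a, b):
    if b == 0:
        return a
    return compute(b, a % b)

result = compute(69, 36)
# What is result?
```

compute(69, 36) -> compute(36, 33) -> compute(33, 3) -> compute(3, 0) -> 3

Answer: 3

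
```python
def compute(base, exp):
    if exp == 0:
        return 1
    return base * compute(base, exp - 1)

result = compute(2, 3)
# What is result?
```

compute(2, 3) = 2 * 2 * 2 = 8

Answer: 8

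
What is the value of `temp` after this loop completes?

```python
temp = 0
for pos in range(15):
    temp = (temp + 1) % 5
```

Increment mod 5, 15 times = 0
`temp` takes the values: 0 → 1 → 2 → 3 → 4 → 0 → 1 → 2 → 3 → 4 → 0 → 1 → 2 → 3 → 4 → 0

Answer: 0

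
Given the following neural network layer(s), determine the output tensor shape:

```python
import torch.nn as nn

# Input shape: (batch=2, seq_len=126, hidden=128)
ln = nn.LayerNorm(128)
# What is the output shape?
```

Input: (2, 126, 128) -> Output: (2, 126, 128)

Answer: (2, 126, 128)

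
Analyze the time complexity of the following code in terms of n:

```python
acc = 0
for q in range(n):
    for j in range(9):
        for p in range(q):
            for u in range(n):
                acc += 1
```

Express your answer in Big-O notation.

Each loop level contributes: n × 1 × n × n. Multiplying the contributions gives O(n^3).

Answer: O(n^3)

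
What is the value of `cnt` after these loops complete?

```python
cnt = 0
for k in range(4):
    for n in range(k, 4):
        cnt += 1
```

Upper triangle: 4 + 3 + ... + 1
`cnt` takes the values: 0 → 1 → 2 → 3 → 4 → 5 → 6 → 7 → 8 → 9 → 10

Answer: 10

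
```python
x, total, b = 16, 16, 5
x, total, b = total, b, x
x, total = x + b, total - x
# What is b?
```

Trace:
`x, total, b = 16, 16, 5` → x = 16; total = 16; b = 5
`x, total, b = total, b, x` → x = 16; total = 5; b = 16
`x, total = x + b, total - x` → x = 32; total = -11
So b = 16

Answer: 16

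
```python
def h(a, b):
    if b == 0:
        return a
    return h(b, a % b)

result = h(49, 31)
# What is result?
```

h(49, 31) -> h(31, 18) -> h(18, 13) -> h(13, 5) -> h(5, 3) -> h(3, 2) -> h(2, 1) -> h(1, 0) -> 1

Answer: 1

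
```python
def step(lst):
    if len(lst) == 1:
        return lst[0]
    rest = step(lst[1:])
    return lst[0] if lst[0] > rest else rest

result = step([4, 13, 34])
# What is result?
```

Recursive max over [4, 13, 34] = 34

Answer: 34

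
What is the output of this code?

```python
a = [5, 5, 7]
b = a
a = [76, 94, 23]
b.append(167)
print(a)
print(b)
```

Key concept: rebinding vs mutation: a is rebound to a new list, b still points at the original.
Step by step:
`a = [5, 5, 7]` → a = [5, 5, 7]
`b = a` → b = [5, 5, 7] (same object as a)
`a = [76, 94, 23]` → a = [76, 94, 23]
`b.append(167)` → b = [5, 5, 7, 167]
`print(a)` → prints [76, 94, 23]
`print(b)` → prints [5, 5, 7, 167]

Answer:
[76, 94, 23]
[5, 5, 7, 167]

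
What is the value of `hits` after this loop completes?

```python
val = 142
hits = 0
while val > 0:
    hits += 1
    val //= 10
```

Count digits by repeated division by 10
`hits` takes the values: 0 → 1 → 2 → 3

Answer: 3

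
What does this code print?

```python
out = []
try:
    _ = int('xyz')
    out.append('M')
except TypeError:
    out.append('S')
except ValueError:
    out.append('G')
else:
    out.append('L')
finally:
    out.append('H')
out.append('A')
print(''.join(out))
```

Execution trace: 'G' (except ValueError) → 'H' (finally) → 'A' (after the try/except). Output: GHA

Answer: GHA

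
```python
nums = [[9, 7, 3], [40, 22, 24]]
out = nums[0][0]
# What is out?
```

Trace:
`nums = [[9, 7, 3], [40, 22, 24]]` → nums = [[9, 7, 3], [40, 22, 24]]
`out = nums[0][0]` → out = 9
So out = 9

Answer: 9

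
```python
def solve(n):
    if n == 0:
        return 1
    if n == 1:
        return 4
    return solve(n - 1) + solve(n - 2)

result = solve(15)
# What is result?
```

Build up from base cases: solve(0)=1, solve(1)=4, solve(2)=5, solve(3)=9, solve(4)=14, solve(5)=23, solve(6)=37, ..., solve(15)=2817

Answer: 2817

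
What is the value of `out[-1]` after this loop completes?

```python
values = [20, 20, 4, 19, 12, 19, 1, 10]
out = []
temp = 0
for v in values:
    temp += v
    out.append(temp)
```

Cumulative sum ends at 105
`out` takes the values: [] → [20] → [20, 40] → [20, 40, 44] → [20, 40, 44, 63] → [20, 40, 44, 63, 75] → [20, 40, 44, 63, 75, 94] → [20, 40, 44, 63, 75, 94, 95] → [20, 40, 44, 63, 75, 94, 95, 105]
So `out[-1]` = 105

Answer: 105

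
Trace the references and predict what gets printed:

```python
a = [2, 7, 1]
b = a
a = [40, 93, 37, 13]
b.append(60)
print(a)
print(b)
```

Key concept: rebinding vs mutation: a is rebound to a new list, b still points at the original.
Step by step:
`a = [2, 7, 1]` → a = [2, 7, 1]
`b = a` → b = [2, 7, 1] (same object as a)
`a = [40, 93, 37, 13]` → a = [40, 93, 37, 13]
`b.append(60)` → b = [2, 7, 1, 60]
`print(a)` → prints [40, 93, 37, 13]
`print(b)` → prints [2, 7, 1, 60]

Answer:
[40, 93, 37, 13]
[2, 7, 1, 60]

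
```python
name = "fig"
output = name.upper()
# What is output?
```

Trace:
`name = "fig"` → name = 'fig'
`output = name.upper()` → output = 'FIG'
So output = 'FIG'

Answer: 'FIG'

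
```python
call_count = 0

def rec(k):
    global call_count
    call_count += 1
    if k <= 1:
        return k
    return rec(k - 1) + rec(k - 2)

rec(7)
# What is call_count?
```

Calls(k) = 1 + Calls(k-1) + Calls(k-2); Calls(0)=Calls(1)=1. For k=7 this gives 41.

Answer: 41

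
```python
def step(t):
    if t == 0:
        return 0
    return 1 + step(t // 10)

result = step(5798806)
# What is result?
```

Count of digits of 5798806: 7

Answer: 7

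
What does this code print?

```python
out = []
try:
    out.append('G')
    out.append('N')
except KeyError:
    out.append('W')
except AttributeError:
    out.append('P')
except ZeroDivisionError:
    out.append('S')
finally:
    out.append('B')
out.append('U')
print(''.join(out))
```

Execution trace: 'G' (try body) → 'N' (try body, no exception) → 'B' (finally) → 'U' (after the try/except). Output: GNBU

Answer: GNBU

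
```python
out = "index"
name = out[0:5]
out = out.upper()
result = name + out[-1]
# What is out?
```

Trace:
`out = "index"` → out = 'index'
`name = out[0:5]` → name = 'index'
`out = out.upper()` → out = 'INDEX'
`result = name + out[-1]` → result = 'indexX'
So out = 'INDEX'

Answer: 'INDEX'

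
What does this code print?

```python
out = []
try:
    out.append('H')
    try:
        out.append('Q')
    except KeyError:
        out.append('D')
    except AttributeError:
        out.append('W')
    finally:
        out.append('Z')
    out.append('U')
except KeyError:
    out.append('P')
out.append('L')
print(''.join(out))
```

Execution trace: 'H' (try body) → 'Q' (inner try body, no exception) → 'Z' (inner finally) → 'U' (try body, no exception) → 'L' (after the try/except). Output: HQZUL

Answer: HQZUL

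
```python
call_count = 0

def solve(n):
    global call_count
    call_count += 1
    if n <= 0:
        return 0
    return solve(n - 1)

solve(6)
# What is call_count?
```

Linear recursion stepping by 1: 7 calls from n=6 down to ≤0.

Answer: 7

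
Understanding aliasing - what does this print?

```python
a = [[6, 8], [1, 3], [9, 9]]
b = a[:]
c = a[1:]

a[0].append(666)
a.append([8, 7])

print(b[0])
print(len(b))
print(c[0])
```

Key concept: slice with nested mutation.
Step by step:
`a = [[6, 8], [1, 3], [9, 9]]` → a = [[6, 8], [1, 3], [9, 9]]
`b = a[:]` → b = [[6, 8], [1, 3], [9, 9]]
`c = a[1:]` → c = [[1, 3], [9, 9]]
`a[0].append(666)` → a = [[6, 8, 666], [1, 3], [9, 9]]; b = [[6, 8, 666], [1, 3], [9, 9]]
`a.append([8, 7])` → a = [[6, 8, 666], [1, 3], [9, 9], [8, 7]]
`print(b[0])` → prints [6, 8, 666]
`print(len(b))` → prints 3
`print(c[0])` → prints [1, 3]

Answer:
[6, 8, 666]
3
[1, 3]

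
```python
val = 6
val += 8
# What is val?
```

Trace:
`val = 6` → val = 6
`val += 8` → val = 14
So val = 14

Answer: 14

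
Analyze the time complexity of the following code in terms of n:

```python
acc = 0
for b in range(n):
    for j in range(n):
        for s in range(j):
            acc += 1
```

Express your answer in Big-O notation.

Each loop level contributes: n × n × n. Multiplying the contributions gives O(n^3).

Answer: O(n^3)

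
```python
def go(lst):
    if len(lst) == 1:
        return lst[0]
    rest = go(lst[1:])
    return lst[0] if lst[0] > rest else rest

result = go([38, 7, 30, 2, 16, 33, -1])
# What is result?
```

Recursive max over [38, 7, 30, 2, 16, 33, -1] = 38

Answer: 38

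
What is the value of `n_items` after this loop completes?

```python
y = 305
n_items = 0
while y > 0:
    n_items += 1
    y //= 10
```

Count digits by repeated division by 10
`n_items` takes the values: 0 → 1 → 2 → 3

Answer: 3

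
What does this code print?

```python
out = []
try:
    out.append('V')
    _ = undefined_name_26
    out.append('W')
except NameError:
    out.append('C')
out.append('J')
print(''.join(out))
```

Execution trace: 'V' (try body) → 'C' (except NameError) → 'J' (after the try/except). Output: VCJ

Answer: VCJ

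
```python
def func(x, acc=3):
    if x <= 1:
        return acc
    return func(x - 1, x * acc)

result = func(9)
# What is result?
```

Accumulator trace (n, acc): (9, 3) -> (8, 27) -> (7, 216) -> (6, 1512) -> (5, 9072) -> (4, 45360) -> (3, 181440) -> (2, 544320) -> (1, 1088640) -> return 1088640

Answer: 1088640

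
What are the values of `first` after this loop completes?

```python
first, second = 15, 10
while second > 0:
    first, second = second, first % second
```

GCD of 15 and 10
`first` takes the values: 15 → 10 → 5

Answer: 5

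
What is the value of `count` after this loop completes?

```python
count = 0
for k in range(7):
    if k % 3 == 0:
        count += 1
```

Count numbers divisible by 3 in range(7)
`count` takes the values: 0 → 1 → 2 → 3

Answer: 3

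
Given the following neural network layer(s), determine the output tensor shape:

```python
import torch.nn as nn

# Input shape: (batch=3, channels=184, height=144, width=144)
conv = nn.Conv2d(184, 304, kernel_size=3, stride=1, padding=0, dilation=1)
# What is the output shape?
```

Input: (3, 184, 144, 144) -> Output: (3, 304, 142, 142)

Answer: (3, 304, 142, 142)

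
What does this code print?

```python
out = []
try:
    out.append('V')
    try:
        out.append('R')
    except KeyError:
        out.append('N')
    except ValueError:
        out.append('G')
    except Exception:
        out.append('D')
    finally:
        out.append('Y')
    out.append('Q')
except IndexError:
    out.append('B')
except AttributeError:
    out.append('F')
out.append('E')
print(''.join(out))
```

Execution trace: 'V' (try body) → 'R' (inner try body, no exception) → 'Y' (inner finally) → 'Q' (try body, no exception) → 'E' (after the try/except). Output: VRYQE

Answer: VRYQE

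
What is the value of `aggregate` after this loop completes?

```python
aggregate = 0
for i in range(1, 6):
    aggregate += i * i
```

Sum of squares 1² to 5² = 55
`aggregate` takes the values: 0 → 1 → 5 → 14 → 30 → 55

Answer: 55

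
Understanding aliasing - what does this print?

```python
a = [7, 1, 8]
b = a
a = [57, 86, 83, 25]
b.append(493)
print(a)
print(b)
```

Key concept: rebinding vs mutation: a is rebound to a new list, b still points at the original.
Step by step:
`a = [7, 1, 8]` → a = [7, 1, 8]
`b = a` → b = [7, 1, 8] (same object as a)
`a = [57, 86, 83, 25]` → a = [57, 86, 83, 25]
`b.append(493)` → b = [7, 1, 8, 493]
`print(a)` → prints [57, 86, 83, 25]
`print(b)` → prints [7, 1, 8, 493]

Answer:
[57, 86, 83, 25]
[7, 1, 8, 493]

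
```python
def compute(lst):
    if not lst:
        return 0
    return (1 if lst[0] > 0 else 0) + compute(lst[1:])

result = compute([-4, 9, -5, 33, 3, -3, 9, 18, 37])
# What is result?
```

Count of positive elements in [-4, 9, -5, 33, 3, -3, 9, 18, 37] = 6

Answer: 6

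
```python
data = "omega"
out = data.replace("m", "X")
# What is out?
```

Trace:
`data = "omega"` → data = 'omega'
`out = data.replace("m", "X")` → out = 'oXega'
So out = 'oXega'

Answer: 'oXega'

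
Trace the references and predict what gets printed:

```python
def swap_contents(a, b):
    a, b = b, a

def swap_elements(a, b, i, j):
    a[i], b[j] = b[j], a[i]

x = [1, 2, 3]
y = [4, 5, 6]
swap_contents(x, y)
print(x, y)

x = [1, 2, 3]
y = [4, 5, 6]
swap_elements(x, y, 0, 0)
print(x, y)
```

Key concept: parameter rebinding vs mutation.
Step by step:
`x = [1, 2, 3]` → x = [1, 2, 3]
`y = [4, 5, 6]` → y = [4, 5, 6]
`swap_contents(x, y)` → no visible change to tracked variables
`print(x, y)` → prints [1, 2, 3] [4, 5, 6]
`x = [1, 2, 3]` → x = [1, 2, 3]
`y = [4, 5, 6]` → y = [4, 5, 6]
`swap_elements(x, y, 0, 0)` → x = [4, 2, 3]; y = [1, 5, 6]
`print(x, y)` → prints [4, 2, 3] [1, 5, 6]

Answer:
[1, 2, 3] [4, 5, 6]
[4, 2, 3] [1, 5, 6]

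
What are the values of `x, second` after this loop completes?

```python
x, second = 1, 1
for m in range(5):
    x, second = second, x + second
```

Fibonacci: after 5 iterations
`x, second` takes the values: (1, 1) → (1, 2) → (2, 3) → (3, 5) → (5, 8) → (8, 13)

Answer: 8, 13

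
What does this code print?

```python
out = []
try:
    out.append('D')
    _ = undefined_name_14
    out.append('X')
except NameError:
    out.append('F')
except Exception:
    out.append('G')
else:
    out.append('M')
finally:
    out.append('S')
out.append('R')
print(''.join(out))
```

Execution trace: 'D' (try body) → 'F' (except NameError) → 'S' (finally) → 'R' (after the try/except). Output: DFSR

Answer: DFSR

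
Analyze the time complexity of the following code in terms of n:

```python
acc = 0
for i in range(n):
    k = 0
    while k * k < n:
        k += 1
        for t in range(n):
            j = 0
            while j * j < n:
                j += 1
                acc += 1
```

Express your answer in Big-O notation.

Each loop level contributes: n × √n × n × √n. Multiplying the contributions gives O(n^3).

Answer: O(n^3)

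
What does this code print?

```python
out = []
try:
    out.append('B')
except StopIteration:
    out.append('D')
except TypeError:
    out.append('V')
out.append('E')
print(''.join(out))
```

Execution trace: 'B' (try body, no exception) → 'E' (after the try/except). Output: BE

Answer: BE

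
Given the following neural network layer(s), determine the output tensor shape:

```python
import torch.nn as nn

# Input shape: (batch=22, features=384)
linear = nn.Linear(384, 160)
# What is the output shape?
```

Input: (22, 384) -> Output: (22, 160)

Answer: (22, 160)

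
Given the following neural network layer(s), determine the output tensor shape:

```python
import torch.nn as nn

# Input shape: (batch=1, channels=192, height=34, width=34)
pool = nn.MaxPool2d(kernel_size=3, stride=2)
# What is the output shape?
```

Input: (1, 192, 34, 34) -> Output: (1, 192, 16, 16)

Answer: (1, 192, 16, 16)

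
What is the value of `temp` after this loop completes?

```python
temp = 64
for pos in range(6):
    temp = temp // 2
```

Halve 6 times: 64 // 2^6 = 1
`temp` takes the values: 64 → 32 → 16 → 8 → 4 → 2 → 1

Answer: 1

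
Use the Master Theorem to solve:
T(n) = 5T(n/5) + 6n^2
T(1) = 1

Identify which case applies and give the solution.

a=5, b=5, f(n)=6n^2. log_5(5) = 1. Since c=2 > 1 and the regularity condition holds (5(n/5)^2 = (5/5^2)n^2 with 5/5^2 < 1), Case 3 applies: T(n) = Θ(f(n)) = O(n^2).

Answer: O(n^2) - Case 3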